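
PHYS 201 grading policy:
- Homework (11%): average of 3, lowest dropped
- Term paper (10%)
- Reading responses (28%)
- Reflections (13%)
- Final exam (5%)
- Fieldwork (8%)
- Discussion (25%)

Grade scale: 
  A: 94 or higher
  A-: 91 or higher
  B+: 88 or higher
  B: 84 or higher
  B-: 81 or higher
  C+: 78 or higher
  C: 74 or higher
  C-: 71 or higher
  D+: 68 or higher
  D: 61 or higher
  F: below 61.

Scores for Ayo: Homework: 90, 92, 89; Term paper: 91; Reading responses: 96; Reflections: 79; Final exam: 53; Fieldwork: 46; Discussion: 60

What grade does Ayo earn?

C

Homework: drop 89 → average of remaining 2 = 182/2 = 91
Weighted total:
  Homework 91 × 0.11 = 10.01
  Term paper 91 × 0.1 = 9.1
  Reading responses 96 × 0.28 = 26.88
  Reflections 79 × 0.13 = 10.27
  Final exam 53 × 0.05 = 2.65
  Fieldwork 46 × 0.08 = 3.68
  Discussion 60 × 0.25 = 15
Sum = 77.59
77.59 is ≥ 74 and < 78 → C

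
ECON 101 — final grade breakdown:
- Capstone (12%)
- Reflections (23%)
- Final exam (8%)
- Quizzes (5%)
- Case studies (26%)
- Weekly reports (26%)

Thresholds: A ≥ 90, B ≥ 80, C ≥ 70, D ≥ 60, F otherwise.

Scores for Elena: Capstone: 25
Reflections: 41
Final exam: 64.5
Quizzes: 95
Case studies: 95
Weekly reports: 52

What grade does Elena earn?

D

Weighted total:
  Capstone 25 × 0.12 = 3
  Reflections 41 × 0.23 = 9.43
  Final exam 64.5 × 0.08 = 5.16
  Quizzes 95 × 0.05 = 4.75
  Case studies 95 × 0.26 = 24.7
  Weekly reports 52 × 0.26 = 13.52
Sum = 60.56
60.56 is ≥ 60 and < 70 → D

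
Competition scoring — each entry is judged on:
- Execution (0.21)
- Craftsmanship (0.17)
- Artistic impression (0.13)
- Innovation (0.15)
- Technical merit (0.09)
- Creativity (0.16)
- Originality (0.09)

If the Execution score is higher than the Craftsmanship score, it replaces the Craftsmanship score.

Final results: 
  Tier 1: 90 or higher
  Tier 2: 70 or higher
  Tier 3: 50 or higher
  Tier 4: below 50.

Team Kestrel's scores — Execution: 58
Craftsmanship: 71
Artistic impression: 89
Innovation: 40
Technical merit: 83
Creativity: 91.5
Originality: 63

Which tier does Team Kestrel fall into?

Execution (58) ≤ Craftsmanship (71), so Craftsmanship stays at 71.
Weighted total:
  Execution 58 × 0.21 = 12.18
  Craftsmanship 71 × 0.17 = 12.07
  Artistic impression 89 × 0.13 = 11.57
  Innovation 40 × 0.15 = 6
  Technical merit 83 × 0.09 = 7.47
  Creativity 91.5 × 0.16 = 14.64
  Originality 63 × 0.09 = 5.67
Sum = 69.6
69.6 is ≥ 50 and < 70 → Tier 3

Tier 3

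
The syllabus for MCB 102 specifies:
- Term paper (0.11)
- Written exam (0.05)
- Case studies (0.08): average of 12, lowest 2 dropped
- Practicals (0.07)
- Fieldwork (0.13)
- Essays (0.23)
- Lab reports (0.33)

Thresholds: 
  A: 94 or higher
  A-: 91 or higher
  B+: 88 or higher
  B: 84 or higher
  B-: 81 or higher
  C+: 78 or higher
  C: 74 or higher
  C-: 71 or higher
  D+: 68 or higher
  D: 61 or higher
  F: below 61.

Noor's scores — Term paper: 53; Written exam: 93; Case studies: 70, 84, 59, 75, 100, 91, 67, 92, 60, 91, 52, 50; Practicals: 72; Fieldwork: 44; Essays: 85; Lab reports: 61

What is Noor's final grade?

Case studies: drop 50, 52 → average of remaining 10 = 789/10 = 78.9
Weighted total:
  Term paper 53 × 0.11 = 5.83
  Written exam 93 × 0.05 = 4.65
  Case studies 78.9 × 0.08 = 6.312
  Practicals 72 × 0.07 = 5.04
  Fieldwork 44 × 0.13 = 5.72
  Essays 85 × 0.23 = 19.55
  Lab reports 61 × 0.33 = 20.13
Sum = 67.232
67.232 is ≥ 61 and < 68 → D

D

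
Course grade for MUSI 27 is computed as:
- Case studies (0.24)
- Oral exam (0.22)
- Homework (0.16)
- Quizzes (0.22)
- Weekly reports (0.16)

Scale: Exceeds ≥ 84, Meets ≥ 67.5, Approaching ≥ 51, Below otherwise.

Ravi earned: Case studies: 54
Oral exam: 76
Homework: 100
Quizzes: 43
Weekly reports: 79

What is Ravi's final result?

Meets

Weighted total:
  Case studies 54 × 0.24 = 12.96
  Oral exam 76 × 0.22 = 16.72
  Homework 100 × 0.16 = 16
  Quizzes 43 × 0.22 = 9.46
  Weekly reports 79 × 0.16 = 12.64
Sum = 67.78
67.78 is ≥ 67.5 and < 84 → Meets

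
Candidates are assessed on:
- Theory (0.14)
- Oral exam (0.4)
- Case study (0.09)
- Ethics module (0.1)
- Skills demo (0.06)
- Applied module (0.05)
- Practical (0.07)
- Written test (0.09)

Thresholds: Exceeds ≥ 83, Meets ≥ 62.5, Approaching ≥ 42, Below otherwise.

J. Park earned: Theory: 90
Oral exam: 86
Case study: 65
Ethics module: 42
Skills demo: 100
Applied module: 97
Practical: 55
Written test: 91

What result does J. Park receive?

Meets

Weighted total:
  Theory 90 × 0.14 = 12.6
  Oral exam 86 × 0.4 = 34.4
  Case study 65 × 0.09 = 5.85
  Ethics module 42 × 0.1 = 4.2
  Skills demo 100 × 0.06 = 6
  Applied module 97 × 0.05 = 4.85
  Practical 55 × 0.07 = 3.85
  Written test 91 × 0.09 = 8.19
Sum = 79.94
79.94 is ≥ 62.5 and < 83 → Meets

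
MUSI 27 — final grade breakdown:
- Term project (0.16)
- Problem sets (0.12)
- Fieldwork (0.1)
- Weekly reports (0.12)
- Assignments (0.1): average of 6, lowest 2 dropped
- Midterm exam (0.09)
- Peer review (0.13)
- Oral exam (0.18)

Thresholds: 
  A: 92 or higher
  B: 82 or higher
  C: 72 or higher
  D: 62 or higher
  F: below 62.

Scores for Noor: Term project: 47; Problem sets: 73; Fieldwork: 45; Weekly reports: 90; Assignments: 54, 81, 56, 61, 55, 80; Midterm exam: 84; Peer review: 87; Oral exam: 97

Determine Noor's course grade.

C

Assignments: drop 54, 55 → average of remaining 4 = 278/4 = 69.5
Weighted total:
  Term project 47 × 0.16 = 7.52
  Problem sets 73 × 0.12 = 8.76
  Fieldwork 45 × 0.1 = 4.5
  Weekly reports 90 × 0.12 = 10.8
  Assignments 69.5 × 0.1 = 6.95
  Midterm exam 84 × 0.09 = 7.56
  Peer review 87 × 0.13 = 11.31
  Oral exam 97 × 0.18 = 17.46
Sum = 74.86
74.86 is ≥ 72 and < 82 → C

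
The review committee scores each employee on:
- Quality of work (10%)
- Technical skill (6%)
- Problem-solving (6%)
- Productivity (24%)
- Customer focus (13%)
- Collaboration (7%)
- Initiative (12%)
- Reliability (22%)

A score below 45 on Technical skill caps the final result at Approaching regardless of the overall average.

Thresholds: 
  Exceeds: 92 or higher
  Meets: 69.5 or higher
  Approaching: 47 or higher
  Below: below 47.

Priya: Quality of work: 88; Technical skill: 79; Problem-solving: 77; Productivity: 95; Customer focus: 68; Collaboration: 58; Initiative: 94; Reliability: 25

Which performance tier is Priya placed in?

Meets

Technical skill score 79 ≥ 45: minimum met.
Weighted total:
  Quality of work 88 × 0.1 = 8.8
  Technical skill 79 × 0.06 = 4.74
  Problem-solving 77 × 0.06 = 4.62
  Productivity 95 × 0.24 = 22.8
  Customer focus 68 × 0.13 = 8.84
  Collaboration 58 × 0.07 = 4.06
  Initiative 94 × 0.12 = 11.28
  Reliability 25 × 0.22 = 5.5
Sum = 70.64
70.64 is ≥ 69.5 and < 92 → Meets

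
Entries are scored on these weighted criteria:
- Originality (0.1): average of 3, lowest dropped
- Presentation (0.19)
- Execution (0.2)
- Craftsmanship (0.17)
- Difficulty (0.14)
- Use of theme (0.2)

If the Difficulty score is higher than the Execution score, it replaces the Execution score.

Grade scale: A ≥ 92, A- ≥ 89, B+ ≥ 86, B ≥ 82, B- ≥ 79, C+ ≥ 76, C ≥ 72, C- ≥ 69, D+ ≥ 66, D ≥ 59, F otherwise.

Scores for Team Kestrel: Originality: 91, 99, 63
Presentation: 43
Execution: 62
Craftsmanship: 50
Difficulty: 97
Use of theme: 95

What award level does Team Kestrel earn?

Originality: drop 63 → average of remaining 2 = 190/2 = 95
Difficulty (97) > Execution (62), so Execution counts as 97.
Weighted total:
  Originality 95 × 0.1 = 9.5
  Presentation 43 × 0.19 = 8.17
  Execution 97 × 0.2 = 19.4
  Craftsmanship 50 × 0.17 = 8.5
  Difficulty 97 × 0.14 = 13.58
  Use of theme 95 × 0.2 = 19
Sum = 78.15
78.15 is ≥ 76 and < 79 → C+

C+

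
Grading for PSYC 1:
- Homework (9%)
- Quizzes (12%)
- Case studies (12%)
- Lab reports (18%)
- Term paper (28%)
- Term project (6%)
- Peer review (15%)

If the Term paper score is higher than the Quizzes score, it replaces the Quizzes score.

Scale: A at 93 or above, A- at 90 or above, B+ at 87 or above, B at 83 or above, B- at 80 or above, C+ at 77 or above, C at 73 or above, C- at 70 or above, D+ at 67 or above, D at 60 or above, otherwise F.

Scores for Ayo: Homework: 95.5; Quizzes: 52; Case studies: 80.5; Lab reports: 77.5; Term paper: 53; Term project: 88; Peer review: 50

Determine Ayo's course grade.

D

Term paper (53) > Quizzes (52), so Quizzes counts as 53.
Weighted total:
  Homework 95.5 × 0.09 = 8.595
  Quizzes 53 × 0.12 = 6.36
  Case studies 80.5 × 0.12 = 9.66
  Lab reports 77.5 × 0.18 = 13.95
  Term paper 53 × 0.28 = 14.84
  Term project 88 × 0.06 = 5.28
  Peer review 50 × 0.15 = 7.5
Sum = 66.185
66.185 is ≥ 60 and < 67 → D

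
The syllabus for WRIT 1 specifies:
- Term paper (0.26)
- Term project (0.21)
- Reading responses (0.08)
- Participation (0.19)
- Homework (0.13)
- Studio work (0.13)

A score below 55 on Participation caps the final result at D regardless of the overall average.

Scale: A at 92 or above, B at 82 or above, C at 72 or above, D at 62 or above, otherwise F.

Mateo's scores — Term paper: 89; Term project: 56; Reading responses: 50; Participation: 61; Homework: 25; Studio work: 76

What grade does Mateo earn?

Participation score 61 ≥ 55: minimum met.
Weighted total:
  Term paper 89 × 0.26 = 23.14
  Term project 56 × 0.21 = 11.76
  Reading responses 50 × 0.08 = 4
  Participation 61 × 0.19 = 11.59
  Homework 25 × 0.13 = 3.25
  Studio work 76 × 0.13 = 9.88
Sum = 63.62
63.62 is ≥ 62 and < 72 → D

D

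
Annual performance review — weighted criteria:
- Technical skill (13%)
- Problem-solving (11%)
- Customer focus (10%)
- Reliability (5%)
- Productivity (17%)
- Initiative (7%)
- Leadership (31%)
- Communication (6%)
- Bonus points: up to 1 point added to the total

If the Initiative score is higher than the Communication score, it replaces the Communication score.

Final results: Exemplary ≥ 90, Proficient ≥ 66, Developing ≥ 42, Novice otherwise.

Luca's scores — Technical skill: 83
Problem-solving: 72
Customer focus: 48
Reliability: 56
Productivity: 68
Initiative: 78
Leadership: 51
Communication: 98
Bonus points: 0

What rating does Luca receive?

Initiative (78) ≤ Communication (98), so Communication stays at 98.
Weighted total:
  Technical skill 83 × 0.13 = 10.79
  Problem-solving 72 × 0.11 = 7.92
  Customer focus 48 × 0.1 = 4.8
  Reliability 56 × 0.05 = 2.8
  Productivity 68 × 0.17 = 11.56
  Initiative 78 × 0.07 = 5.46
  Leadership 51 × 0.31 = 15.81
  Communication 98 × 0.06 = 5.88
Sum = 65.02
Bonus points: 65.02 + 0 = 65.02
65.02 is ≥ 42 and < 66 → Developing

Developing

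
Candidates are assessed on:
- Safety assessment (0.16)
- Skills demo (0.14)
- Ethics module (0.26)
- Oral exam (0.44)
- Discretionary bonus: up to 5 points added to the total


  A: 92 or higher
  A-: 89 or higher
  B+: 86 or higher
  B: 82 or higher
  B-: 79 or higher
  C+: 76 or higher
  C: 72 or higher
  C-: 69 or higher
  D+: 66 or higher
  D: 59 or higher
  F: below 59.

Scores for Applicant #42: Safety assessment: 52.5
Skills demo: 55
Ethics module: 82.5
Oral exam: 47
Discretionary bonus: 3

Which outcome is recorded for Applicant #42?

D

Weighted total:
  Safety assessment 52.5 × 0.16 = 8.4
  Skills demo 55 × 0.14 = 7.7
  Ethics module 82.5 × 0.26 = 21.45
  Oral exam 47 × 0.44 = 20.68
Sum = 58.23
Discretionary bonus: 58.23 + 3 = 61.23
61.23 is ≥ 59 and < 66 → D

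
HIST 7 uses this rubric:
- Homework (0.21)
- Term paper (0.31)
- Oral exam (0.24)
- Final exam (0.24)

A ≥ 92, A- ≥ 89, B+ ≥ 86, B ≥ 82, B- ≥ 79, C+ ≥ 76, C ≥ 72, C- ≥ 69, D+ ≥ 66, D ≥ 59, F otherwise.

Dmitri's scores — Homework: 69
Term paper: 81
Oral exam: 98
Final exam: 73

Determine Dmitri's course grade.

B-

Weighted total:
  Homework 69 × 0.21 = 14.49
  Term paper 81 × 0.31 = 25.11
  Oral exam 98 × 0.24 = 23.52
  Final exam 73 × 0.24 = 17.52
Sum = 80.64
80.64 is ≥ 79 and < 82 → B-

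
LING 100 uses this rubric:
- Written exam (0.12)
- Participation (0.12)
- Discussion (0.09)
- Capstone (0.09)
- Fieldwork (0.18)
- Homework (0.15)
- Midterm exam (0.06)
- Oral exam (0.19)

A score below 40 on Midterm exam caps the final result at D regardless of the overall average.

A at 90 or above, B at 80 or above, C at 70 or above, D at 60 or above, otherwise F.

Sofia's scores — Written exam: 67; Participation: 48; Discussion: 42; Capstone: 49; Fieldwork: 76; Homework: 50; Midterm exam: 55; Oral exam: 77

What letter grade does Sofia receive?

Midterm exam score 55 ≥ 40: minimum met.
Weighted total:
  Written exam 67 × 0.12 = 8.04
  Participation 48 × 0.12 = 5.76
  Discussion 42 × 0.09 = 3.78
  Capstone 49 × 0.09 = 4.41
  Fieldwork 76 × 0.18 = 13.68
  Homework 50 × 0.15 = 7.5
  Midterm exam 55 × 0.06 = 3.3
  Oral exam 77 × 0.19 = 14.63
Sum = 61.1
61.1 is ≥ 60 and < 70 → D

D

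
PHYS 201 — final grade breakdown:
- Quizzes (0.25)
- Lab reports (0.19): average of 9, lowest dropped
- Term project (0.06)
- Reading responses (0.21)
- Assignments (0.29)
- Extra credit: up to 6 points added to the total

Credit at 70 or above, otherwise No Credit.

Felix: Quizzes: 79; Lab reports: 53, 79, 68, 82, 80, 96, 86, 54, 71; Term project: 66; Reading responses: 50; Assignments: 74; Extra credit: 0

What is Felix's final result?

Lab reports: drop 53 → average of remaining 8 = 616/8 = 77
Weighted total:
  Quizzes 79 × 0.25 = 19.75
  Lab reports 77 × 0.19 = 14.63
  Term project 66 × 0.06 = 3.96
  Reading responses 50 × 0.21 = 10.5
  Assignments 74 × 0.29 = 21.46
Sum = 70.3
Extra credit: 70.3 + 0 = 70.3
70.3 ≥ 70 → Credit

Credit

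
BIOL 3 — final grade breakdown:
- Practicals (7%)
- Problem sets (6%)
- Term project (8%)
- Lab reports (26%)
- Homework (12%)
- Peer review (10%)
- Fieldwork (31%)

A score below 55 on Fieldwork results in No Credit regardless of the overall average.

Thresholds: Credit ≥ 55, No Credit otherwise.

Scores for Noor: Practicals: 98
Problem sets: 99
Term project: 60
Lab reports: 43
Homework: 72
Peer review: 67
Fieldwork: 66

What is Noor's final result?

Credit

Fieldwork score 66 ≥ 55: minimum met.
Weighted total:
  Practicals 98 × 0.07 = 6.86
  Problem sets 99 × 0.06 = 5.94
  Term project 60 × 0.08 = 4.8
  Lab reports 43 × 0.26 = 11.18
  Homework 72 × 0.12 = 8.64
  Peer review 67 × 0.1 = 6.7
  Fieldwork 66 × 0.31 = 20.46
Sum = 64.58
64.58 ≥ 55 → Credit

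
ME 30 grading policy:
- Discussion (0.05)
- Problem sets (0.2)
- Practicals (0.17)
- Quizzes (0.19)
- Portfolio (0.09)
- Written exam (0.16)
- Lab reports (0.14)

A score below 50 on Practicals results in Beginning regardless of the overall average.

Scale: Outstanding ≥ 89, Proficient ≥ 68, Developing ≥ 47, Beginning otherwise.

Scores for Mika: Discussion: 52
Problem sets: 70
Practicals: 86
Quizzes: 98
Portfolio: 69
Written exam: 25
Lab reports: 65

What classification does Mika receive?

Proficient

Practicals score 86 ≥ 50: minimum met.
Weighted total:
  Discussion 52 × 0.05 = 2.6
  Problem sets 70 × 0.2 = 14
  Practicals 86 × 0.17 = 14.62
  Quizzes 98 × 0.19 = 18.62
  Portfolio 69 × 0.09 = 6.21
  Written exam 25 × 0.16 = 4
  Lab reports 65 × 0.14 = 9.1
Sum = 69.15
69.15 is ≥ 68 and < 89 → Proficient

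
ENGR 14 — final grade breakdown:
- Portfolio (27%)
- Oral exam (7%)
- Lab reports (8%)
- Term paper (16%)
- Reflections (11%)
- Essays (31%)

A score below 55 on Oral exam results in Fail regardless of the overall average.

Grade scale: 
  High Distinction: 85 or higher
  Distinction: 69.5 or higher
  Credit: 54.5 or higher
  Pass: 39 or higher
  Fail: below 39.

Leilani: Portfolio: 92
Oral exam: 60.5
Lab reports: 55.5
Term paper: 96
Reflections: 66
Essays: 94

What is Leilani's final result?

Oral exam score 60.5 ≥ 55: minimum met.
Weighted total:
  Portfolio 92 × 0.27 = 24.84
  Oral exam 60.5 × 0.07 = 4.235
  Lab reports 55.5 × 0.08 = 4.44
  Term paper 96 × 0.16 = 15.36
  Reflections 66 × 0.11 = 7.26
  Essays 94 × 0.31 = 29.14
Sum = 85.275
85.275 ≥ 85 → High Distinction

High Distinction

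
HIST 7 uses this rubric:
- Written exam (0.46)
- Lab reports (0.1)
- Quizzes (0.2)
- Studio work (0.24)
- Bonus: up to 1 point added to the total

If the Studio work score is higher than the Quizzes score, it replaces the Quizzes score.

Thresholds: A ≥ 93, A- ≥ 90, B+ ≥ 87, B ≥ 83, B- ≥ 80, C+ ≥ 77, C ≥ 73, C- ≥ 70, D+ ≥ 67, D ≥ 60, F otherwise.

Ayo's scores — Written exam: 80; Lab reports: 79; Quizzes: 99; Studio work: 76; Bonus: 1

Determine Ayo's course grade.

B

Studio work (76) ≤ Quizzes (99), so Quizzes stays at 99.
Weighted total:
  Written exam 80 × 0.46 = 36.8
  Lab reports 79 × 0.1 = 7.9
  Quizzes 99 × 0.2 = 19.8
  Studio work 76 × 0.24 = 18.24
Sum = 82.74
Bonus: 82.74 + 1 = 83.74
83.74 is ≥ 83 and < 87 → B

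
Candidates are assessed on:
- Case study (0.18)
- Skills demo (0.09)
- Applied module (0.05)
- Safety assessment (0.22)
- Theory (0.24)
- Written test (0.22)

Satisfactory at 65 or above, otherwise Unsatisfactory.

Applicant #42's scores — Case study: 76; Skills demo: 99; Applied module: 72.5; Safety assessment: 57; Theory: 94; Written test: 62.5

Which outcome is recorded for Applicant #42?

Satisfactory

Weighted total:
  Case study 76 × 0.18 = 13.68
  Skills demo 99 × 0.09 = 8.91
  Applied module 72.5 × 0.05 = 3.625
  Safety assessment 57 × 0.22 = 12.54
  Theory 94 × 0.24 = 22.56
  Written test 62.5 × 0.22 = 13.75
Sum = 75.065
75.065 ≥ 65 → Satisfactory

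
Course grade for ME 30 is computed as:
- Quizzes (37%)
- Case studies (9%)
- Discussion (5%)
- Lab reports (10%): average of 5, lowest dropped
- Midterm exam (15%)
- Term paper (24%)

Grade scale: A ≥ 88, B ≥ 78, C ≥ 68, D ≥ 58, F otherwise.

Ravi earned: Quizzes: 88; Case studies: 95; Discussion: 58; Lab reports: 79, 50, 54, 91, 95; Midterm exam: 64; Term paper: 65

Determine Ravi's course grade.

C

Lab reports: drop 50 → average of remaining 4 = 319/4 = 79.75
Weighted total:
  Quizzes 88 × 0.37 = 32.56
  Case studies 95 × 0.09 = 8.55
  Discussion 58 × 0.05 = 2.9
  Lab reports 79.75 × 0.1 = 7.975
  Midterm exam 64 × 0.15 = 9.6
  Term paper 65 × 0.24 = 15.6
Sum = 77.185
77.185 is ≥ 68 and < 78 → C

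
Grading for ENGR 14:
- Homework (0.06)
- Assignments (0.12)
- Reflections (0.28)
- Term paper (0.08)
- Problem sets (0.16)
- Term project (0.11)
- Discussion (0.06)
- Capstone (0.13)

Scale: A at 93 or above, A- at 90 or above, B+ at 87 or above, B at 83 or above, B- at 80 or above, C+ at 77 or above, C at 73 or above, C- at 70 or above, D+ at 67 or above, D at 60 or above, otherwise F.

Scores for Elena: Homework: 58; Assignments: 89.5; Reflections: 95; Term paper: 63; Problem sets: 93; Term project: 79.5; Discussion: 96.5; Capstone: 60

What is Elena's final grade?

Weighted total:
  Homework 58 × 0.06 = 3.48
  Assignments 89.5 × 0.12 = 10.74
  Reflections 95 × 0.28 = 26.6
  Term paper 63 × 0.08 = 5.04
  Problem sets 93 × 0.16 = 14.88
  Term project 79.5 × 0.11 = 8.745
  Discussion 96.5 × 0.06 = 5.79
  Capstone 60 × 0.13 = 7.8
Sum = 83.075
83.075 is ≥ 83 and < 87 → B

B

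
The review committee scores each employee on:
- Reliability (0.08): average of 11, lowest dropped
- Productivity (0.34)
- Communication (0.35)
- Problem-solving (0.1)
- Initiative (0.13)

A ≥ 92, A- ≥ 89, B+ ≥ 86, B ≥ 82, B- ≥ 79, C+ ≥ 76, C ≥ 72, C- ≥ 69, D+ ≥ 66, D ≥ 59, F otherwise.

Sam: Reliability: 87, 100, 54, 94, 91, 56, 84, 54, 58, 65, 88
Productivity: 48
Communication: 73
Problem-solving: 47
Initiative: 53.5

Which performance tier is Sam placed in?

D

Reliability: drop 54 → average of remaining 10 = 777/10 = 77.7
Weighted total:
  Reliability 77.7 × 0.08 = 6.216
  Productivity 48 × 0.34 = 16.32
  Communication 73 × 0.35 = 25.55
  Problem-solving 47 × 0.1 = 4.7
  Initiative 53.5 × 0.13 = 6.955
Sum = 59.741
59.741 is ≥ 59 and < 66 → D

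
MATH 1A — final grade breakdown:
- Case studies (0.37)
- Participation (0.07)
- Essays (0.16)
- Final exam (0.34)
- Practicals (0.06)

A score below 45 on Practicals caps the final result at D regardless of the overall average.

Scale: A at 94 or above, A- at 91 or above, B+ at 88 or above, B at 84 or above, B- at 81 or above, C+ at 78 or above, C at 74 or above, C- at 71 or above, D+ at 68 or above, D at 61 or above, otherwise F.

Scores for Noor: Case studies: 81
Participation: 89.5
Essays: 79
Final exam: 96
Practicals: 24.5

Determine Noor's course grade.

Practicals score 24.5 < 45: minimum not met.
Weighted total:
  Case studies 81 × 0.37 = 29.97
  Participation 89.5 × 0.07 = 6.265
  Essays 79 × 0.16 = 12.64
  Final exam 96 × 0.34 = 32.64
  Practicals 24.5 × 0.06 = 1.47
Sum = 82.985
82.985 would be B-; cap at D applies → D.

D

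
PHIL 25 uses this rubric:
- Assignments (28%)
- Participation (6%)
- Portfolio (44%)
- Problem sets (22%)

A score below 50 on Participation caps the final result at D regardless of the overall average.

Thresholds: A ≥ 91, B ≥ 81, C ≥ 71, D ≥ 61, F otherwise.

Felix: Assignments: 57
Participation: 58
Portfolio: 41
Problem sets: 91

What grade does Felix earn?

F

Participation score 58 ≥ 50: minimum met.
Weighted total:
  Assignments 57 × 0.28 = 15.96
  Participation 58 × 0.06 = 3.48
  Portfolio 41 × 0.44 = 18.04
  Problem sets 91 × 0.22 = 20.02
Sum = 57.5
57.5 < 61 → F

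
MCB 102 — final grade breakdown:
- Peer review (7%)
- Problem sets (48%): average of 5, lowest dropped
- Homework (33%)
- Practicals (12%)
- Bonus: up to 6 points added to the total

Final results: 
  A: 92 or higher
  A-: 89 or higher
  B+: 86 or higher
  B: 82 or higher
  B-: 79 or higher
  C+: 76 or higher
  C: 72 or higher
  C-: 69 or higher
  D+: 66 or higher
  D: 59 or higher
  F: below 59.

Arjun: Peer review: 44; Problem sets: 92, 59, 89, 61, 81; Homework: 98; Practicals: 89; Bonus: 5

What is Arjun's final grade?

Problem sets: drop 59 → average of remaining 4 = 323/4 = 80.75
Weighted total:
  Peer review 44 × 0.07 = 3.08
  Problem sets 80.75 × 0.48 = 38.76
  Homework 98 × 0.33 = 32.34
  Practicals 89 × 0.12 = 10.68
Sum = 84.86
Bonus: 84.86 + 5 = 89.86
89.86 is ≥ 89 and < 92 → A-

A-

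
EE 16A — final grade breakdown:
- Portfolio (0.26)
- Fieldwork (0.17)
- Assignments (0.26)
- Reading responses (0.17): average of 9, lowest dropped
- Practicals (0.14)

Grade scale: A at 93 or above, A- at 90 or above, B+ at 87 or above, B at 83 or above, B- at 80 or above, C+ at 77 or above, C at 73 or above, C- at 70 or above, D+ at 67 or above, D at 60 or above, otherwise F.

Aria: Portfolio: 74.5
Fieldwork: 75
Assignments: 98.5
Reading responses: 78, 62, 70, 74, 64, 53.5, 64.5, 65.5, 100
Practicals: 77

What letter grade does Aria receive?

Reading responses: drop 53.5 → average of remaining 8 = 578/8 = 72.25
Weighted total:
  Portfolio 74.5 × 0.26 = 19.37
  Fieldwork 75 × 0.17 = 12.75
  Assignments 98.5 × 0.26 = 25.61
  Reading responses 72.25 × 0.17 = 12.2825
  Practicals 77 × 0.14 = 10.78
Sum = 80.7925
80.7925 is ≥ 80 and < 83 → B-

B-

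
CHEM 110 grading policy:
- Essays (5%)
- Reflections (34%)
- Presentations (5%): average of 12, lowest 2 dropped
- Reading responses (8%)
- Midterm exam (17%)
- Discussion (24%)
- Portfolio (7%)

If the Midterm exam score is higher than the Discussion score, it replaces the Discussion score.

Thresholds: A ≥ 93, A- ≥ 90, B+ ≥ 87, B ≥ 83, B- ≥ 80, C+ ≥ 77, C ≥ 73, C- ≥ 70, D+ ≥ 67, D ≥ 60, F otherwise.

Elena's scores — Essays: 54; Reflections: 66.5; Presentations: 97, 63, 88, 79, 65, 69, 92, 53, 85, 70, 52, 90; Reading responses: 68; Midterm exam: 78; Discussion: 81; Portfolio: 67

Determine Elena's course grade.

Presentations: drop 52, 53 → average of remaining 10 = 798/10 = 79.8
Midterm exam (78) ≤ Discussion (81), so Discussion stays at 81.
Weighted total:
  Essays 54 × 0.05 = 2.7
  Reflections 66.5 × 0.34 = 22.61
  Presentations 79.8 × 0.05 = 3.99
  Reading responses 68 × 0.08 = 5.44
  Midterm exam 78 × 0.17 = 13.26
  Discussion 81 × 0.24 = 19.44
  Portfolio 67 × 0.07 = 4.69
Sum = 72.13
72.13 is ≥ 70 and < 73 → C-

C-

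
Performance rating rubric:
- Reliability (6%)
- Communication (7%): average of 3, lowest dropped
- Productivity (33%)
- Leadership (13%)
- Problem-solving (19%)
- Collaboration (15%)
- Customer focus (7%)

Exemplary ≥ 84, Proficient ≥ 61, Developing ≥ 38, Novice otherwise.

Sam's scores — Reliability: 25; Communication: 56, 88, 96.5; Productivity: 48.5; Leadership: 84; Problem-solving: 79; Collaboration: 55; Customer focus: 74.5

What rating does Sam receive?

Communication: drop 56 → average of remaining 2 = 184.5/2 = 92.25
Weighted total:
  Reliability 25 × 0.06 = 1.5
  Communication 92.25 × 0.07 = 6.4575
  Productivity 48.5 × 0.33 = 16.005
  Leadership 84 × 0.13 = 10.92
  Problem-solving 79 × 0.19 = 15.01
  Collaboration 55 × 0.15 = 8.25
  Customer focus 74.5 × 0.07 = 5.215
Sum = 63.3575
63.3575 is ≥ 61 and < 84 → Proficient

Proficient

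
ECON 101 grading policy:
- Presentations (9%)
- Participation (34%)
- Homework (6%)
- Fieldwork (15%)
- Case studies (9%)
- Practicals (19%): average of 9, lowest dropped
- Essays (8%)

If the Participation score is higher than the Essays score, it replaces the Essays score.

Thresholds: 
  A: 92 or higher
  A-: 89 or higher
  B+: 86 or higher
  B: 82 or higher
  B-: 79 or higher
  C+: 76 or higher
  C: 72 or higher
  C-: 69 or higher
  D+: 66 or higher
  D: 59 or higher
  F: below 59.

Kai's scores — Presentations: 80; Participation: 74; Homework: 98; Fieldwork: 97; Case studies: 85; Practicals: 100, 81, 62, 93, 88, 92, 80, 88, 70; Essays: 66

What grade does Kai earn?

Practicals: drop 62 → average of remaining 8 = 692/8 = 86.5
Participation (74) > Essays (66), so Essays counts as 74.
Weighted total:
  Presentations 80 × 0.09 = 7.2
  Participation 74 × 0.34 = 25.16
  Homework 98 × 0.06 = 5.88
  Fieldwork 97 × 0.15 = 14.55
  Case studies 85 × 0.09 = 7.65
  Practicals 86.5 × 0.19 = 16.435
  Essays 74 × 0.08 = 5.92
Sum = 82.795
82.795 is ≥ 82 and < 86 → B

B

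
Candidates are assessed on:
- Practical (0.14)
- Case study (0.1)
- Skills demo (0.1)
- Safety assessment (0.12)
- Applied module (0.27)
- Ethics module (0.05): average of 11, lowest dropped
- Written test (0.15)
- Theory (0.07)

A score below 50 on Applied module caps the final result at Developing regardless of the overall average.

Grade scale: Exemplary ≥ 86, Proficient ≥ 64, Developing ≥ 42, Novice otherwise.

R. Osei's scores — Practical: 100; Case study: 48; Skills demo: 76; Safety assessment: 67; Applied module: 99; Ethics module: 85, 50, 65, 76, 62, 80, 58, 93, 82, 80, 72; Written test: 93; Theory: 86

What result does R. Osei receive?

Proficient

Ethics module: drop 50 → average of remaining 10 = 753/10 = 75.3
Applied module score 99 ≥ 50: minimum met.
Weighted total:
  Practical 100 × 0.14 = 14
  Case study 48 × 0.1 = 4.8
  Skills demo 76 × 0.1 = 7.6
  Safety assessment 67 × 0.12 = 8.04
  Applied module 99 × 0.27 = 26.73
  Ethics module 75.3 × 0.05 = 3.765
  Written test 93 × 0.15 = 13.95
  Theory 86 × 0.07 = 6.02
Sum = 84.905
84.905 is ≥ 64 and < 86 → Proficient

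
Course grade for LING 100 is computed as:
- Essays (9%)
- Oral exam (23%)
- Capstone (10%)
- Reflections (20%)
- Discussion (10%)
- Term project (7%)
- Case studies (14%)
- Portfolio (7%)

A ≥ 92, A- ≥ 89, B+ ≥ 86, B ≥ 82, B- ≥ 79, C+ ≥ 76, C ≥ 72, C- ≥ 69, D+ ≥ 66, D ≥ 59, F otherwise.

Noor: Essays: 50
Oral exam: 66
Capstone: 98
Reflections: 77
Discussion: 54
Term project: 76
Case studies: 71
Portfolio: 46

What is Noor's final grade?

D+

Weighted total:
  Essays 50 × 0.09 = 4.5
  Oral exam 66 × 0.23 = 15.18
  Capstone 98 × 0.1 = 9.8
  Reflections 77 × 0.2 = 15.4
  Discussion 54 × 0.1 = 5.4
  Term project 76 × 0.07 = 5.32
  Case studies 71 × 0.14 = 9.94
  Portfolio 46 × 0.07 = 3.22
Sum = 68.76
68.76 is ≥ 66 and < 69 → D+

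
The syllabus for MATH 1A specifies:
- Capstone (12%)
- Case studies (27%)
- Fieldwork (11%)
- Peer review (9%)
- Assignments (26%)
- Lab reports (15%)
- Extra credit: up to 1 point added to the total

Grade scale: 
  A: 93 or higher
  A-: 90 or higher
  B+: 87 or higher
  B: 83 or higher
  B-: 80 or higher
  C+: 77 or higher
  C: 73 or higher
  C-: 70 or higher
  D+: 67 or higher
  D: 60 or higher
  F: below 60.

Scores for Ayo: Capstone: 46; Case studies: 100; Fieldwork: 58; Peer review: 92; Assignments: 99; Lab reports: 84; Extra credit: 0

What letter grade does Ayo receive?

Weighted total:
  Capstone 46 × 0.12 = 5.52
  Case studies 100 × 0.27 = 27
  Fieldwork 58 × 0.11 = 6.38
  Peer review 92 × 0.09 = 8.28
  Assignments 99 × 0.26 = 25.74
  Lab reports 84 × 0.15 = 12.6
Sum = 85.52
Extra credit: 85.52 + 0 = 85.52
85.52 is ≥ 83 and < 87 → B

B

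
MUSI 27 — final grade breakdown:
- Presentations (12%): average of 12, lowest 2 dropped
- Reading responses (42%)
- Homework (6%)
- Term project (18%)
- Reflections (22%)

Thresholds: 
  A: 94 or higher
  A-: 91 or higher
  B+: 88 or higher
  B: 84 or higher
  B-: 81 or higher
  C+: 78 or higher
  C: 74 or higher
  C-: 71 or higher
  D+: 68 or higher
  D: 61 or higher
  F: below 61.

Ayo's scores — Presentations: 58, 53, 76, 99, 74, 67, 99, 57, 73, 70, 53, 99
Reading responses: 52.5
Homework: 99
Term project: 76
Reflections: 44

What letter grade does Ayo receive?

F

Presentations: drop 53, 53 → average of remaining 10 = 772/10 = 77.2
Weighted total:
  Presentations 77.2 × 0.12 = 9.264
  Reading responses 52.5 × 0.42 = 22.05
  Homework 99 × 0.06 = 5.94
  Term project 76 × 0.18 = 13.68
  Reflections 44 × 0.22 = 9.68
Sum = 60.614
60.614 < 61 → F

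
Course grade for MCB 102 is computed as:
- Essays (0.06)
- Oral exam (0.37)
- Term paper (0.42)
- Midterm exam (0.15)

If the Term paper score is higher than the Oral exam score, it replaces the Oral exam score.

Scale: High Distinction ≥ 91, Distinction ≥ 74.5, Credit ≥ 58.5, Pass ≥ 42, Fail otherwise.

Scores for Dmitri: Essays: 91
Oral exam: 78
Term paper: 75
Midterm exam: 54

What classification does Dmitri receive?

Credit

Term paper (75) ≤ Oral exam (78), so Oral exam stays at 78.
Weighted total:
  Essays 91 × 0.06 = 5.46
  Oral exam 78 × 0.37 = 28.86
  Term paper 75 × 0.42 = 31.5
  Midterm exam 54 × 0.15 = 8.1
Sum = 73.92
73.92 is ≥ 58.5 and < 74.5 → Credit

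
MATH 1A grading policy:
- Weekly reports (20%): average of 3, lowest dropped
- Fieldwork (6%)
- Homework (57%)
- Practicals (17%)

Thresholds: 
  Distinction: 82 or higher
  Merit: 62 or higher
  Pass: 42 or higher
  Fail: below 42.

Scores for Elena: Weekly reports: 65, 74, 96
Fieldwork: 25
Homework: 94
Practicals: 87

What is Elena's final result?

Distinction

Weekly reports: drop 65 → average of remaining 2 = 170/2 = 85
Weighted total:
  Weekly reports 85 × 0.2 = 17
  Fieldwork 25 × 0.06 = 1.5
  Homework 94 × 0.57 = 53.58
  Practicals 87 × 0.17 = 14.79
Sum = 86.87
86.87 ≥ 82 → Distinction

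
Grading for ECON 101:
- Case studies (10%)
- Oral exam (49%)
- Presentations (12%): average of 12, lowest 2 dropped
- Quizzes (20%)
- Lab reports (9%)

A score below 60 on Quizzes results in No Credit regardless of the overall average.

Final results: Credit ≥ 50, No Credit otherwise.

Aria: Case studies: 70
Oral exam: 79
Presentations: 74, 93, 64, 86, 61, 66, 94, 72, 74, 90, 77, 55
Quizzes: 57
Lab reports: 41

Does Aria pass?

No Credit

Presentations: drop 55, 61 → average of remaining 10 = 790/10 = 79
Quizzes score 57 < 60: minimum not met.
Weighted total:
  Case studies 70 × 0.1 = 7
  Oral exam 79 × 0.49 = 38.71
  Presentations 79 × 0.12 = 9.48
  Quizzes 57 × 0.2 = 11.4
  Lab reports 41 × 0.09 = 3.69
Sum = 70.28
Because the Quizzes minimum was not met, the result is No Credit.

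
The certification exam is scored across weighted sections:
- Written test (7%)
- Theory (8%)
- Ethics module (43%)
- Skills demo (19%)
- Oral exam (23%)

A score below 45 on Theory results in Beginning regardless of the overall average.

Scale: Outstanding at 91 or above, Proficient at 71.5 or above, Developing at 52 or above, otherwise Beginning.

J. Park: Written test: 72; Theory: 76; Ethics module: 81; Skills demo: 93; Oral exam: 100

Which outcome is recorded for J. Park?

Proficient

Theory score 76 ≥ 45: minimum met.
Weighted total:
  Written test 72 × 0.07 = 5.04
  Theory 76 × 0.08 = 6.08
  Ethics module 81 × 0.43 = 34.83
  Skills demo 93 × 0.19 = 17.67
  Oral exam 100 × 0.23 = 23
Sum = 86.62
86.62 is ≥ 71.5 and < 91 → Proficient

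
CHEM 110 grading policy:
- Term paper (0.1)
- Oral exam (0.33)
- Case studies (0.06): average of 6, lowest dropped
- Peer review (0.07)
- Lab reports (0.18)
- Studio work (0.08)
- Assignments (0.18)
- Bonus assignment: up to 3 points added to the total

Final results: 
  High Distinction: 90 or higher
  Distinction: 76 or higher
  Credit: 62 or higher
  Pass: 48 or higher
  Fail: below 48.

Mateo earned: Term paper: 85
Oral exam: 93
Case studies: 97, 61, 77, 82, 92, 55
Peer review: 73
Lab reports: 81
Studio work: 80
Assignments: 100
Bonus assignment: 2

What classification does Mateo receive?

Case studies: drop 55 → average of remaining 5 = 409/5 = 81.8
Weighted total:
  Term paper 85 × 0.1 = 8.5
  Oral exam 93 × 0.33 = 30.69
  Case studies 81.8 × 0.06 = 4.908
  Peer review 73 × 0.07 = 5.11
  Lab reports 81 × 0.18 = 14.58
  Studio work 80 × 0.08 = 6.4
  Assignments 100 × 0.18 = 18
Sum = 88.188
Bonus assignment: 88.188 + 2 = 90.188
90.188 ≥ 90 → High Distinction

High Distinction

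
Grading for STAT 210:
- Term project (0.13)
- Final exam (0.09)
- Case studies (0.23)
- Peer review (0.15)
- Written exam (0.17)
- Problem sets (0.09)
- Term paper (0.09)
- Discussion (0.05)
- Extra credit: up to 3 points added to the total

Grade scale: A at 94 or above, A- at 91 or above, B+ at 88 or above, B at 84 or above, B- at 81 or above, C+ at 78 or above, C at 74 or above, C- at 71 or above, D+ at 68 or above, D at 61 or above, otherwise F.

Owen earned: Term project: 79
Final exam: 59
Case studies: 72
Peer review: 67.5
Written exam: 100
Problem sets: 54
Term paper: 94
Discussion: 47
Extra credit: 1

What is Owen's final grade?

C

Weighted total:
  Term project 79 × 0.13 = 10.27
  Final exam 59 × 0.09 = 5.31
  Case studies 72 × 0.23 = 16.56
  Peer review 67.5 × 0.15 = 10.125
  Written exam 100 × 0.17 = 17
  Problem sets 54 × 0.09 = 4.86
  Term paper 94 × 0.09 = 8.46
  Discussion 47 × 0.05 = 2.35
Sum = 74.935
Extra credit: 74.935 + 1 = 75.935
75.935 is ≥ 74 and < 78 → C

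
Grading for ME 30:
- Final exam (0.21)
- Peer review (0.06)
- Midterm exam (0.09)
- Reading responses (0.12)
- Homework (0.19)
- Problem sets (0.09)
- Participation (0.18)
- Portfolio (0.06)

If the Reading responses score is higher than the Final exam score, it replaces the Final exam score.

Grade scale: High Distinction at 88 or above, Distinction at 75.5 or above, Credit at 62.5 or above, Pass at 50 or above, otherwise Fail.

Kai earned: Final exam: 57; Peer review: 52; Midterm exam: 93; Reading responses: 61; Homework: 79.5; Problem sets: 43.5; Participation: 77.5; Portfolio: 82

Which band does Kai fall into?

Reading responses (61) > Final exam (57), so Final exam counts as 61.
Weighted total:
  Final exam 61 × 0.21 = 12.81
  Peer review 52 × 0.06 = 3.12
  Midterm exam 93 × 0.09 = 8.37
  Reading responses 61 × 0.12 = 7.32
  Homework 79.5 × 0.19 = 15.105
  Problem sets 43.5 × 0.09 = 3.915
  Participation 77.5 × 0.18 = 13.95
  Portfolio 82 × 0.06 = 4.92
Sum = 69.51
69.51 is ≥ 62.5 and < 75.5 → Credit

Credit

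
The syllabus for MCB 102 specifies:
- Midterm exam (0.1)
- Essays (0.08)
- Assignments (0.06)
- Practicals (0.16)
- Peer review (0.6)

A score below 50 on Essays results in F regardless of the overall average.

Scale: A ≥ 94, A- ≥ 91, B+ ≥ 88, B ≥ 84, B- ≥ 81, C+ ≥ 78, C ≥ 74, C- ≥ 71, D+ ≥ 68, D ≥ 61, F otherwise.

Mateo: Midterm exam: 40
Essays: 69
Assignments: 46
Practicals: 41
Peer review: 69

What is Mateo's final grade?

Essays score 69 ≥ 50: minimum met.
Weighted total:
  Midterm exam 40 × 0.1 = 4
  Essays 69 × 0.08 = 5.52
  Assignments 46 × 0.06 = 2.76
  Practicals 41 × 0.16 = 6.56
  Peer review 69 × 0.6 = 41.4
Sum = 60.24
60.24 < 61 → F

F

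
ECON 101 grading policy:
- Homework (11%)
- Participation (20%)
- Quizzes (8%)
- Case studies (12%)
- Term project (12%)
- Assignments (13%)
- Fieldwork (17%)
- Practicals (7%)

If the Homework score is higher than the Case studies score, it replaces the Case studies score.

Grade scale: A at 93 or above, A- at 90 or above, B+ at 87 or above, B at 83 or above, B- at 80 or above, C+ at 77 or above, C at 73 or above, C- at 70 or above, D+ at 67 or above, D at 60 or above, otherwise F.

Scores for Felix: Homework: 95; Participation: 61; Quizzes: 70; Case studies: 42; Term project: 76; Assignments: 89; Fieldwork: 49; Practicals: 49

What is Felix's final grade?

C-

Homework (95) > Case studies (42), so Case studies counts as 95.
Weighted total:
  Homework 95 × 0.11 = 10.45
  Participation 61 × 0.2 = 12.2
  Quizzes 70 × 0.08 = 5.6
  Case studies 95 × 0.12 = 11.4
  Term project 76 × 0.12 = 9.12
  Assignments 89 × 0.13 = 11.57
  Fieldwork 49 × 0.17 = 8.33
  Practicals 49 × 0.07 = 3.43
Sum = 72.1
72.1 is ≥ 70 and < 73 → C-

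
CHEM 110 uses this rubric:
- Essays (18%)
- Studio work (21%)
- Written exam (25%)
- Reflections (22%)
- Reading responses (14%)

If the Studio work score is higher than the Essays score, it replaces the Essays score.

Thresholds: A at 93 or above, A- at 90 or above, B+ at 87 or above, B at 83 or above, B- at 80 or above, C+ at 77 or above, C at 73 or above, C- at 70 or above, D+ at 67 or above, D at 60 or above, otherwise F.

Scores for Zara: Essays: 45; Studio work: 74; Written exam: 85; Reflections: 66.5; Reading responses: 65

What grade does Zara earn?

C

Studio work (74) > Essays (45), so Essays counts as 74.
Weighted total:
  Essays 74 × 0.18 = 13.32
  Studio work 74 × 0.21 = 15.54
  Written exam 85 × 0.25 = 21.25
  Reflections 66.5 × 0.22 = 14.63
  Reading responses 65 × 0.14 = 9.1
Sum = 73.84
73.84 is ≥ 73 and < 77 → C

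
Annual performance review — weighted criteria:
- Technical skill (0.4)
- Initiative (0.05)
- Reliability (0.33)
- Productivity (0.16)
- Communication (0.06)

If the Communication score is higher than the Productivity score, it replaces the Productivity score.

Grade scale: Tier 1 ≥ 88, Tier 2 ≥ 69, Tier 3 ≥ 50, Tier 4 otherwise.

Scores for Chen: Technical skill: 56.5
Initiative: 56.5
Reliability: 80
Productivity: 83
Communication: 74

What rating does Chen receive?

Communication (74) ≤ Productivity (83), so Productivity stays at 83.
Weighted total:
  Technical skill 56.5 × 0.4 = 22.6
  Initiative 56.5 × 0.05 = 2.825
  Reliability 80 × 0.33 = 26.4
  Productivity 83 × 0.16 = 13.28
  Communication 74 × 0.06 = 4.44
Sum = 69.545
69.545 is ≥ 69 and < 88 → Tier 2

Tier 2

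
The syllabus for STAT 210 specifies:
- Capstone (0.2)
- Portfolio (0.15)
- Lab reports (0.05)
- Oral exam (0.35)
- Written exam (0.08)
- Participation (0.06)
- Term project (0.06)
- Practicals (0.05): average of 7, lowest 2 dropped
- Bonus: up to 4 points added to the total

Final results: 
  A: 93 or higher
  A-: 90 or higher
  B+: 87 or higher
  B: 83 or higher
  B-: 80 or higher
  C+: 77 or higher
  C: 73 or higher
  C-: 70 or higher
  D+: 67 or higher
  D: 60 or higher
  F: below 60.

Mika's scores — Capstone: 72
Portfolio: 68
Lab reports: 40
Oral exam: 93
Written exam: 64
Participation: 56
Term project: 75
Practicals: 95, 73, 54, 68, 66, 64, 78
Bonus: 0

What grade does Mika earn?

C

Practicals: drop 54, 64 → average of remaining 5 = 380/5 = 76
Weighted total:
  Capstone 72 × 0.2 = 14.4
  Portfolio 68 × 0.15 = 10.2
  Lab reports 40 × 0.05 = 2
  Oral exam 93 × 0.35 = 32.55
  Written exam 64 × 0.08 = 5.12
  Participation 56 × 0.06 = 3.36
  Term project 75 × 0.06 = 4.5
  Practicals 76 × 0.05 = 3.8
Sum = 75.93
Bonus: 75.93 + 0 = 75.93
75.93 is ≥ 73 and < 77 → C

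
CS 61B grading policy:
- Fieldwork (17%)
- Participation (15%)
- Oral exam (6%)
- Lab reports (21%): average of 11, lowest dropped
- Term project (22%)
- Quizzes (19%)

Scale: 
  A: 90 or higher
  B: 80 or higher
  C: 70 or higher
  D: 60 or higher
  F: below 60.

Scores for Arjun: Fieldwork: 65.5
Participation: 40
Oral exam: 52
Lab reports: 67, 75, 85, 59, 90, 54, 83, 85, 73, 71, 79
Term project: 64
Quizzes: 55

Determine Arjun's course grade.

Lab reports: drop 54 → average of remaining 10 = 767/10 = 76.7
Weighted total:
  Fieldwork 65.5 × 0.17 = 11.135
  Participation 40 × 0.15 = 6
  Oral exam 52 × 0.06 = 3.12
  Lab reports 76.7 × 0.21 = 16.107
  Term project 64 × 0.22 = 14.08
  Quizzes 55 × 0.19 = 10.45
Sum = 60.892
60.892 is ≥ 60 and < 70 → D

D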